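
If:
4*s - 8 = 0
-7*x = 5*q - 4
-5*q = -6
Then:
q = 6/5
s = 2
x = -2/7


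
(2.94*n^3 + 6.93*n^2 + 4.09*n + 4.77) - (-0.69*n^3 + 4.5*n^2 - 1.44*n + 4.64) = 3.63*n^3 + 2.43*n^2 + 5.53*n + 0.13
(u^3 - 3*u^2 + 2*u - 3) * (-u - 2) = -u^4 + u^3 + 4*u^2 - u + 6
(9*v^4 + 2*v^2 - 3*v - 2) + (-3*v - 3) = 9*v^4 + 2*v^2 - 6*v - 5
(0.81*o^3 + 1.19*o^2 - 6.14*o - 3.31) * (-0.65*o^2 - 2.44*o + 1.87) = -0.5265*o^5 - 2.7499*o^4 + 2.6021*o^3 + 19.3584*o^2 - 3.4054*o - 6.1897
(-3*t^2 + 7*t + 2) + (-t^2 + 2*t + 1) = -4*t^2 + 9*t + 3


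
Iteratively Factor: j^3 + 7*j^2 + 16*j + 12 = (j + 3)*(j^2 + 4*j + 4) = (j + 2)*(j + 3)*(j + 2)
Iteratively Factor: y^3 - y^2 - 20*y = (y + 4)*(y^2 - 5*y) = y*(y + 4)*(y - 5)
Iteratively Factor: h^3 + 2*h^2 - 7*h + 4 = (h - 1)*(h^2 + 3*h - 4) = (h - 1)^2*(h + 4)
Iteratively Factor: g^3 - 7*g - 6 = (g + 1)*(g^2 - g - 6) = (g - 3)*(g + 1)*(g + 2)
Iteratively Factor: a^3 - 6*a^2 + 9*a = (a - 3)*(a^2 - 3*a) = a*(a - 3)*(a - 3)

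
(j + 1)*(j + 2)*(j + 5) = j^3 + 8*j^2 + 17*j + 10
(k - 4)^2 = k^2 - 8*k + 16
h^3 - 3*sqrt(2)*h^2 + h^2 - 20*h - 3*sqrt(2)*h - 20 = (h + 1)*(h - 5*sqrt(2))*(h + 2*sqrt(2))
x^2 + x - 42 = (x - 6)*(x + 7)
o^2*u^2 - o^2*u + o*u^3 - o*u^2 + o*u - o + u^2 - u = (o + u)*(u - 1)*(o*u + 1)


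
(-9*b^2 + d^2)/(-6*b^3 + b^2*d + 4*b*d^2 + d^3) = (3*b - d)/(2*b^2 - b*d - d^2)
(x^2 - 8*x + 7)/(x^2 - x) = (x - 7)/x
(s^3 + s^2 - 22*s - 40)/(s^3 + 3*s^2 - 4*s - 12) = (s^2 - s - 20)/(s^2 + s - 6)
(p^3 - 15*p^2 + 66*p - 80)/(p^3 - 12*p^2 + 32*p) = (p^2 - 7*p + 10)/(p*(p - 4))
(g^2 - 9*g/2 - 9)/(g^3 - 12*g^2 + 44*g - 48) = (g + 3/2)/(g^2 - 6*g + 8)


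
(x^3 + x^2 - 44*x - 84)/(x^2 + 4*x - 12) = (x^2 - 5*x - 14)/(x - 2)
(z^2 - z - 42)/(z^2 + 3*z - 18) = (z - 7)/(z - 3)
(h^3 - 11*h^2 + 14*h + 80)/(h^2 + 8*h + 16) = (h^3 - 11*h^2 + 14*h + 80)/(h^2 + 8*h + 16)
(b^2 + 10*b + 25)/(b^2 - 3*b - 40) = (b + 5)/(b - 8)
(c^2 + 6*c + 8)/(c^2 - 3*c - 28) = (c + 2)/(c - 7)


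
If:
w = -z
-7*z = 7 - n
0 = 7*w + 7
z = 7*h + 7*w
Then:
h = 8/7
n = 14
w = -1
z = 1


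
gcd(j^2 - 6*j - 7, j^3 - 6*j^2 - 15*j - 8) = j + 1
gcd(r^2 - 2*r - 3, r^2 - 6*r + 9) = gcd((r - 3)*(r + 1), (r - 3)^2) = r - 3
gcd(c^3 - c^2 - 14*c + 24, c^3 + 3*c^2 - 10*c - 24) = c^2 + c - 12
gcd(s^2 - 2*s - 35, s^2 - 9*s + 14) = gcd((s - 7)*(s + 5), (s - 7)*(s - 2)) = s - 7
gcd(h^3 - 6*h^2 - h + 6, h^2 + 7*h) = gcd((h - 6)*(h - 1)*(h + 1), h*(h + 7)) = 1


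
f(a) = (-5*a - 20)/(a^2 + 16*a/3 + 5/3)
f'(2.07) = 0.70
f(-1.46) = 3.18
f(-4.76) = -3.58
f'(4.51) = 0.18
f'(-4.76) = 18.80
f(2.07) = -1.79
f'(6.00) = 0.11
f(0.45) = -5.21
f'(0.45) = 6.44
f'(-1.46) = 3.18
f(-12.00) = 0.49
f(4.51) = -0.92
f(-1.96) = 2.06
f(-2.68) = 1.21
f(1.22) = -2.70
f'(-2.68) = 0.91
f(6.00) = -0.72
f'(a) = (-5*a - 20)*(-2*a - 16/3)/(a^2 + 16*a/3 + 5/3)^2 - 5/(a^2 + 16*a/3 + 5/3) = 15*(3*a^2 + 24*a + 59)/(9*a^4 + 96*a^3 + 286*a^2 + 160*a + 25)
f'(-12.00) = 0.05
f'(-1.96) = 1.60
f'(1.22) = 1.66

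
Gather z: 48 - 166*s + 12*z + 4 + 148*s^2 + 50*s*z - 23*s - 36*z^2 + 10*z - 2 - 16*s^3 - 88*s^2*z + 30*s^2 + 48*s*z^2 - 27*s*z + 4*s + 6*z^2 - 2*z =-16*s^3 + 178*s^2 - 185*s + z^2*(48*s - 30) + z*(-88*s^2 + 23*s + 20) + 50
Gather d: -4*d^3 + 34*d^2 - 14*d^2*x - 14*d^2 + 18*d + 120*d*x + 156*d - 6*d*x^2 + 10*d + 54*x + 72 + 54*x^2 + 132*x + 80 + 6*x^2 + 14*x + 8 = -4*d^3 + d^2*(20 - 14*x) + d*(-6*x^2 + 120*x + 184) + 60*x^2 + 200*x + 160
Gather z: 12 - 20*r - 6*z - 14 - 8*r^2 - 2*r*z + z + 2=-8*r^2 - 20*r + z*(-2*r - 5)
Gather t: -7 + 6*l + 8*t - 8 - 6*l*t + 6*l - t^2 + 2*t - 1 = 12*l - t^2 + t*(10 - 6*l) - 16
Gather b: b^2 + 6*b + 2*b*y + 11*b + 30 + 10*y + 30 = b^2 + b*(2*y + 17) + 10*y + 60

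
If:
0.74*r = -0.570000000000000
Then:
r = -0.77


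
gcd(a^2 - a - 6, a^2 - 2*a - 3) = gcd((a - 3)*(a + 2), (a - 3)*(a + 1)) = a - 3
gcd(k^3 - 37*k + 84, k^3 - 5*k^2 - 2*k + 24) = k^2 - 7*k + 12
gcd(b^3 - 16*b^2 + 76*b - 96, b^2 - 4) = b - 2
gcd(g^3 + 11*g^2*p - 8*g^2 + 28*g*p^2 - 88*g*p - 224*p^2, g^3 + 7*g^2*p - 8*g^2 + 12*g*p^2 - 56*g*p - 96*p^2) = g^2 + 4*g*p - 8*g - 32*p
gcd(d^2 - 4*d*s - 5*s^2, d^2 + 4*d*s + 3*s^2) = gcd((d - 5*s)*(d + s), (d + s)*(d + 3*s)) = d + s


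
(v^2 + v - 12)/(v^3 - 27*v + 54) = (v + 4)/(v^2 + 3*v - 18)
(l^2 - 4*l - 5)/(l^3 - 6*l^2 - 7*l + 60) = (l + 1)/(l^2 - l - 12)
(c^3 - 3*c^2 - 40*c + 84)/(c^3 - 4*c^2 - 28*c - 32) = (-c^3 + 3*c^2 + 40*c - 84)/(-c^3 + 4*c^2 + 28*c + 32)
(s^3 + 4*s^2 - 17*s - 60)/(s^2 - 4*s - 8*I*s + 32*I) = (s^2 + 8*s + 15)/(s - 8*I)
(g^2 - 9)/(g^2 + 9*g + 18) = (g - 3)/(g + 6)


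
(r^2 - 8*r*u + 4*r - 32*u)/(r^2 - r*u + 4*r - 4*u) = (r - 8*u)/(r - u)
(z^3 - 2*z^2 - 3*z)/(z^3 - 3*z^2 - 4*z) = (z - 3)/(z - 4)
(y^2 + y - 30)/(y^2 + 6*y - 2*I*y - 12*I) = (y - 5)/(y - 2*I)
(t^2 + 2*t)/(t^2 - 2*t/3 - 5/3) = 3*t*(t + 2)/(3*t^2 - 2*t - 5)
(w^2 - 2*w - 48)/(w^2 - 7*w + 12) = (w^2 - 2*w - 48)/(w^2 - 7*w + 12)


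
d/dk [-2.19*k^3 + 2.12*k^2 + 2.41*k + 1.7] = -6.57*k^2 + 4.24*k + 2.41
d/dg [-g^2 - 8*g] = -2*g - 8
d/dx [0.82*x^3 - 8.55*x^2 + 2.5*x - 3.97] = 2.46*x^2 - 17.1*x + 2.5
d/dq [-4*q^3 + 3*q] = 3 - 12*q^2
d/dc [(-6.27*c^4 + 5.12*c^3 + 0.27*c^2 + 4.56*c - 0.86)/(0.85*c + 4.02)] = (-15.9885*c^4 - 92.1176*c^3 + 61.9767*c^2 + 2.1708*c + 19.0622)/(0.7225*c^2 + 6.834*c + 16.1604)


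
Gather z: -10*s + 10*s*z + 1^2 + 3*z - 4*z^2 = -10*s - 4*z^2 + z*(10*s + 3) + 1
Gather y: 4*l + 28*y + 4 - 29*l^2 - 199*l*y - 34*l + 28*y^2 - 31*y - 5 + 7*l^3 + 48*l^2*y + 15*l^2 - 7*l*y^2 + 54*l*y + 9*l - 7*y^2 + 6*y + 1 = 7*l^3 - 14*l^2 - 21*l + y^2*(21 - 7*l) + y*(48*l^2 - 145*l + 3)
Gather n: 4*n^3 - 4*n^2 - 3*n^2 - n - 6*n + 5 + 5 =4*n^3 - 7*n^2 - 7*n + 10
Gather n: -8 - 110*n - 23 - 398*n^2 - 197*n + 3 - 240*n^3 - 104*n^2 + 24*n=-240*n^3 - 502*n^2 - 283*n - 28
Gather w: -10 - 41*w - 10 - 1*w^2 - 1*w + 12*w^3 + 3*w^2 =12*w^3 + 2*w^2 - 42*w - 20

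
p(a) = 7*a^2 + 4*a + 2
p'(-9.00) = -122.00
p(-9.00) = 533.00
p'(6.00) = 88.00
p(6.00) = 278.00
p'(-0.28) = 0.08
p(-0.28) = 1.43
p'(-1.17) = -12.38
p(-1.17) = 6.90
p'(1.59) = 26.26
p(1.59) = 26.06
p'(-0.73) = -6.22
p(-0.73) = 2.81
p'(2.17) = 34.38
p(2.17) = 43.64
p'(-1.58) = -18.12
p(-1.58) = 13.15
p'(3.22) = 49.08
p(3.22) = 87.46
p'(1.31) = 22.34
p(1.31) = 19.25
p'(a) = 14*a + 4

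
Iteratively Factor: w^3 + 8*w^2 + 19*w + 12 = (w + 3)*(w^2 + 5*w + 4) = (w + 1)*(w + 3)*(w + 4)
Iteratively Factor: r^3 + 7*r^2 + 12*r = (r + 4)*(r^2 + 3*r) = (r + 3)*(r + 4)*(r)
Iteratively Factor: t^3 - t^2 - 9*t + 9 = (t - 1)*(t^2 - 9) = (t - 1)*(t + 3)*(t - 3)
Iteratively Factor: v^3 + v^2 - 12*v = (v)*(v^2 + v - 12) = v*(v + 4)*(v - 3)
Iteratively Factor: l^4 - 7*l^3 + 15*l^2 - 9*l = (l)*(l^3 - 7*l^2 + 15*l - 9) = l*(l - 3)*(l^2 - 4*l + 3) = l*(l - 3)^2*(l - 1)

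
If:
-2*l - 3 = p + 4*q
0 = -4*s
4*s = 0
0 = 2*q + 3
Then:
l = 3/2 - p/2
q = -3/2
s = 0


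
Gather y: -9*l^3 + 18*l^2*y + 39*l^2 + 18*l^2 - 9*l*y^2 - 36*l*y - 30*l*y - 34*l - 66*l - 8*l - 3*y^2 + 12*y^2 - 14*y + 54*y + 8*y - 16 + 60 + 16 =-9*l^3 + 57*l^2 - 108*l + y^2*(9 - 9*l) + y*(18*l^2 - 66*l + 48) + 60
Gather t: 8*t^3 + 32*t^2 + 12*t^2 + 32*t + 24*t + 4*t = 8*t^3 + 44*t^2 + 60*t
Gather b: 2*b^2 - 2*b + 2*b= 2*b^2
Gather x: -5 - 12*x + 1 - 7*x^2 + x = -7*x^2 - 11*x - 4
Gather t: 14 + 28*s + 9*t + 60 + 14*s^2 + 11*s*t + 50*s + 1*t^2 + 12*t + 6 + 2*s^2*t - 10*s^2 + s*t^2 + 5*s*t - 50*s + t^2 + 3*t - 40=4*s^2 + 28*s + t^2*(s + 2) + t*(2*s^2 + 16*s + 24) + 40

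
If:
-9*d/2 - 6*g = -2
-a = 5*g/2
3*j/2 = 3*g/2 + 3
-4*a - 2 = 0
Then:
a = -1/2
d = 8/45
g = 1/5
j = 11/5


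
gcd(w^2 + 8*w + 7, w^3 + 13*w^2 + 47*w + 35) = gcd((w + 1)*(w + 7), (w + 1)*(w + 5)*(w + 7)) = w^2 + 8*w + 7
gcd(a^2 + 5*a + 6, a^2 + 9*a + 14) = a + 2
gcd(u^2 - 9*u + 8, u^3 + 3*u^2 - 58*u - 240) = u - 8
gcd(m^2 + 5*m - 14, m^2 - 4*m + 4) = m - 2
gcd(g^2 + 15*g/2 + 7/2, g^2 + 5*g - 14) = g + 7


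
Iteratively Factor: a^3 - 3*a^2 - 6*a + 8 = (a + 2)*(a^2 - 5*a + 4) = (a - 4)*(a + 2)*(a - 1)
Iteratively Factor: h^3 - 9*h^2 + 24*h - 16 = (h - 4)*(h^2 - 5*h + 4) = (h - 4)^2*(h - 1)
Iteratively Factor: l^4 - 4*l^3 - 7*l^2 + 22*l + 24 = (l - 3)*(l^3 - l^2 - 10*l - 8) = (l - 3)*(l + 2)*(l^2 - 3*l - 4) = (l - 3)*(l + 1)*(l + 2)*(l - 4)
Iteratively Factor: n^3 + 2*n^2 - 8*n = (n - 2)*(n^2 + 4*n) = n*(n - 2)*(n + 4)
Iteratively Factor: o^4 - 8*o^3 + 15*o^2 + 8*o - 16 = (o - 4)*(o^3 - 4*o^2 - o + 4) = (o - 4)*(o + 1)*(o^2 - 5*o + 4) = (o - 4)^2*(o + 1)*(o - 1)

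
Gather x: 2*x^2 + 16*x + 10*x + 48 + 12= 2*x^2 + 26*x + 60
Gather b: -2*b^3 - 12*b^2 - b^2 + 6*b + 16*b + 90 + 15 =-2*b^3 - 13*b^2 + 22*b + 105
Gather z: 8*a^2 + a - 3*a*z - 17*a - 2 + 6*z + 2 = 8*a^2 - 16*a + z*(6 - 3*a)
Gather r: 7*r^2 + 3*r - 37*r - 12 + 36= 7*r^2 - 34*r + 24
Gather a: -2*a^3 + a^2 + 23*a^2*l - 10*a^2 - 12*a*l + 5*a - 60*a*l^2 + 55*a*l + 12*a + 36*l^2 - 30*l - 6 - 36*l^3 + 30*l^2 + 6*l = -2*a^3 + a^2*(23*l - 9) + a*(-60*l^2 + 43*l + 17) - 36*l^3 + 66*l^2 - 24*l - 6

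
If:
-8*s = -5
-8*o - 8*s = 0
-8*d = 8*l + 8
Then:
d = -l - 1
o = -5/8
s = 5/8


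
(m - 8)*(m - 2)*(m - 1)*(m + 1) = m^4 - 10*m^3 + 15*m^2 + 10*m - 16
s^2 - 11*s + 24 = (s - 8)*(s - 3)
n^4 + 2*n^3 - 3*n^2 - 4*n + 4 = (n - 1)^2*(n + 2)^2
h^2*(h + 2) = h^3 + 2*h^2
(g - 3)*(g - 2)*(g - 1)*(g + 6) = g^4 - 25*g^2 + 60*g - 36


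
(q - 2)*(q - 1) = q^2 - 3*q + 2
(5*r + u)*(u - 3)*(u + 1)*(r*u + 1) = 5*r^2*u^3 - 10*r^2*u^2 - 15*r^2*u + r*u^4 - 2*r*u^3 + 2*r*u^2 - 10*r*u - 15*r + u^3 - 2*u^2 - 3*u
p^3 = p^3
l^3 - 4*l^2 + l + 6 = (l - 3)*(l - 2)*(l + 1)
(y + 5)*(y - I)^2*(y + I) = y^4 + 5*y^3 - I*y^3 + y^2 - 5*I*y^2 + 5*y - I*y - 5*I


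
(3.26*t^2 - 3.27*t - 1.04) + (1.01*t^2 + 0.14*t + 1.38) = 4.27*t^2 - 3.13*t + 0.34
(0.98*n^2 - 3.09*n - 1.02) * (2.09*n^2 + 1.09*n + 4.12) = 2.0482*n^4 - 5.3899*n^3 - 1.4623*n^2 - 13.8426*n - 4.2024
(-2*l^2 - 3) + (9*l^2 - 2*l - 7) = 7*l^2 - 2*l - 10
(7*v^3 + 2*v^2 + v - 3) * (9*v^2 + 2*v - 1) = 63*v^5 + 32*v^4 + 6*v^3 - 27*v^2 - 7*v + 3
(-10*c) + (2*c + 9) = 9 - 8*c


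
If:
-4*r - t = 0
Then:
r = -t/4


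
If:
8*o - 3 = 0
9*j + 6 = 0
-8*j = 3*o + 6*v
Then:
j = -2/3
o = 3/8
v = 101/144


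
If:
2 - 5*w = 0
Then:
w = 2/5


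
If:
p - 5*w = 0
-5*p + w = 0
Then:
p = 0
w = 0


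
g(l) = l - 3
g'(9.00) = 1.00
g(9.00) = 6.00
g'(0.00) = 1.00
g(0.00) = -3.00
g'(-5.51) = 1.00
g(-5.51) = -8.51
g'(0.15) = 1.00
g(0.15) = -2.85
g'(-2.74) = 1.00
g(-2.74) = -5.74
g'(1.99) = 1.00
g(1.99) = -1.01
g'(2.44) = 1.00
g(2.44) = -0.56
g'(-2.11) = 1.00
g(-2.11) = -5.11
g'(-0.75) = 1.00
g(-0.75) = -3.75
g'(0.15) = 1.00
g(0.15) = -2.85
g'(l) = 1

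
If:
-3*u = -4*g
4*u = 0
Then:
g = 0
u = 0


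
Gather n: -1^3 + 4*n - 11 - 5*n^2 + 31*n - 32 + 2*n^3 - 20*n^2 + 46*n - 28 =2*n^3 - 25*n^2 + 81*n - 72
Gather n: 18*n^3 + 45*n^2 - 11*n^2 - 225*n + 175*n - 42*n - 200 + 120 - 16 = 18*n^3 + 34*n^2 - 92*n - 96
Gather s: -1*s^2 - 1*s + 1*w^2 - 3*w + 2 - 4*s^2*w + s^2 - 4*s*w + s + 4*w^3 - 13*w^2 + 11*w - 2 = -4*s^2*w - 4*s*w + 4*w^3 - 12*w^2 + 8*w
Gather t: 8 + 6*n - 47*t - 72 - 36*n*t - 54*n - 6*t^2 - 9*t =-48*n - 6*t^2 + t*(-36*n - 56) - 64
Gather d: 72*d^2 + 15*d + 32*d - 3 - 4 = 72*d^2 + 47*d - 7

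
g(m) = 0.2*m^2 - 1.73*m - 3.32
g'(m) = 0.4*m - 1.73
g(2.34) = -6.27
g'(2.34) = -0.79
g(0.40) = -3.98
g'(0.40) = -1.57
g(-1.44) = -0.41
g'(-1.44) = -2.31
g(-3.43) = 4.97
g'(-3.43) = -3.10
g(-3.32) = 4.63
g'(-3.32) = -3.06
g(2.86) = -6.63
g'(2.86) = -0.59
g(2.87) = -6.64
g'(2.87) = -0.58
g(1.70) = -5.68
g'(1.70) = -1.05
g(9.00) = -2.69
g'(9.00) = 1.87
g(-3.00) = 3.67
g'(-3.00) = -2.93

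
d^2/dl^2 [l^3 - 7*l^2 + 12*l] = 6*l - 14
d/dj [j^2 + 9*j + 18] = 2*j + 9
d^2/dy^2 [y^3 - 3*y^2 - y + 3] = 6*y - 6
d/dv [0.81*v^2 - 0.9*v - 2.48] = 1.62*v - 0.9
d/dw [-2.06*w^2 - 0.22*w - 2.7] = -4.12*w - 0.22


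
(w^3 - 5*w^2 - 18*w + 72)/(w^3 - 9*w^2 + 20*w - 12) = (w^2 + w - 12)/(w^2 - 3*w + 2)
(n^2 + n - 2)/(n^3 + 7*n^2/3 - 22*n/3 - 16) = 3*(n - 1)/(3*n^2 + n - 24)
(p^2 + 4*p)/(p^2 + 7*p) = (p + 4)/(p + 7)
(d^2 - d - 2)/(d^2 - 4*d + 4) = (d + 1)/(d - 2)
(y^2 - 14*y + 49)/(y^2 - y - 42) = (y - 7)/(y + 6)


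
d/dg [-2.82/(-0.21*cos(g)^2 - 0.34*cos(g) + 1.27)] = (1.1844*cos(g) + 0.9588)*sin(g)/(0.21*cos(g)^2 + 0.34*cos(g) - 1.27)^2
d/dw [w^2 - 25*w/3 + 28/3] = 2*w - 25/3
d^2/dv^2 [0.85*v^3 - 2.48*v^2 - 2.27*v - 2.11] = 5.1*v - 4.96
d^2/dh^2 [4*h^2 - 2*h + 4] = 8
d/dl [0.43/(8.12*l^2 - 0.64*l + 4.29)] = (0.2752 - 6.9832*l)/(8.12*l^2 - 0.64*l + 4.29)^2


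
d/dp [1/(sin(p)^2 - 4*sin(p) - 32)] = 2*(2 - sin(p))*cos(p)/((sin(p) - 8)^2*(sin(p) + 4)^2)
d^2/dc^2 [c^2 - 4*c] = 2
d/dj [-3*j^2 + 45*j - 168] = 45 - 6*j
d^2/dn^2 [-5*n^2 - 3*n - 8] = -10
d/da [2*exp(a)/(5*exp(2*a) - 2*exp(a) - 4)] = (-10*exp(2*a) - 8)*exp(a)/(25*exp(4*a) - 20*exp(3*a) - 36*exp(2*a) + 16*exp(a) + 16)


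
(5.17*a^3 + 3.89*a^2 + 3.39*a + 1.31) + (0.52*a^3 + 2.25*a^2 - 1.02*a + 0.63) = 5.69*a^3 + 6.14*a^2 + 2.37*a + 1.94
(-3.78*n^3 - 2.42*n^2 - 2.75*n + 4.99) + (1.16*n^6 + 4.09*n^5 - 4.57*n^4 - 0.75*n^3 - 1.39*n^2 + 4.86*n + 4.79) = 1.16*n^6 + 4.09*n^5 - 4.57*n^4 - 4.53*n^3 - 3.81*n^2 + 2.11*n + 9.78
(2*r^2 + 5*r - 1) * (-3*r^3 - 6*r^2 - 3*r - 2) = -6*r^5 - 27*r^4 - 33*r^3 - 13*r^2 - 7*r + 2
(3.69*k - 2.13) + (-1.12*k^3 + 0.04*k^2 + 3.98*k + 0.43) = -1.12*k^3 + 0.04*k^2 + 7.67*k - 1.7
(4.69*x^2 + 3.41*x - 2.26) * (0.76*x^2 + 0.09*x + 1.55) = 3.5644*x^4 + 3.0137*x^3 + 5.8588*x^2 + 5.0821*x - 3.503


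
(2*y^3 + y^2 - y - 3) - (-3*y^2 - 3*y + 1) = 2*y^3 + 4*y^2 + 2*y - 4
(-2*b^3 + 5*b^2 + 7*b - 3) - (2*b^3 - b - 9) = -4*b^3 + 5*b^2 + 8*b + 6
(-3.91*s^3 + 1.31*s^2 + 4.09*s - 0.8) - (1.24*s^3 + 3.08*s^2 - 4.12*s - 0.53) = -5.15*s^3 - 1.77*s^2 + 8.21*s - 0.27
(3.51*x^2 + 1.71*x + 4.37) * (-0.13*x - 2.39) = -0.4563*x^3 - 8.6112*x^2 - 4.655*x - 10.4443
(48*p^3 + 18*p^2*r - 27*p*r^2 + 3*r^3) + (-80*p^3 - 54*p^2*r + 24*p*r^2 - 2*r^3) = -32*p^3 - 36*p^2*r - 3*p*r^2 + r^3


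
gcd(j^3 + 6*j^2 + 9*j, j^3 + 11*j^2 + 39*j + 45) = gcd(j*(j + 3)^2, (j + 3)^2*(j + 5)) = j^2 + 6*j + 9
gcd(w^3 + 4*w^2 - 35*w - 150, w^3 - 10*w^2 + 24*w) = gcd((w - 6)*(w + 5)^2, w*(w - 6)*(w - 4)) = w - 6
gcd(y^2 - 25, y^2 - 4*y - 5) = y - 5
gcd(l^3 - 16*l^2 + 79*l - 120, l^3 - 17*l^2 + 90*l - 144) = l^2 - 11*l + 24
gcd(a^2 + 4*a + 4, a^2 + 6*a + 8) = a + 2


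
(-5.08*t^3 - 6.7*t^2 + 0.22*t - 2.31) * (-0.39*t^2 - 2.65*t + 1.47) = 1.9812*t^5 + 16.075*t^4 + 10.2016*t^3 - 9.5311*t^2 + 6.4449*t - 3.3957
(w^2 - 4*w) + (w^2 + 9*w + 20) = 2*w^2 + 5*w + 20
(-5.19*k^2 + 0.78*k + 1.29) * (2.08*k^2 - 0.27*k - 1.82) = -10.7952*k^4 + 3.0237*k^3 + 11.9184*k^2 - 1.7679*k - 2.3478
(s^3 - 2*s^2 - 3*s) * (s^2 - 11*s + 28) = s^5 - 13*s^4 + 47*s^3 - 23*s^2 - 84*s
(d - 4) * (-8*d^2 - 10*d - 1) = -8*d^3 + 22*d^2 + 39*d + 4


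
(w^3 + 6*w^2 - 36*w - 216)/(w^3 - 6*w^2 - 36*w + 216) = (w + 6)/(w - 6)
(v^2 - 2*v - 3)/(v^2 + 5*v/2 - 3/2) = 2*(v^2 - 2*v - 3)/(2*v^2 + 5*v - 3)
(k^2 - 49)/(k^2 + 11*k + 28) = (k - 7)/(k + 4)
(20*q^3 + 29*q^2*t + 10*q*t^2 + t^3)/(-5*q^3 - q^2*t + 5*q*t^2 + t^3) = (-4*q - t)/(q - t)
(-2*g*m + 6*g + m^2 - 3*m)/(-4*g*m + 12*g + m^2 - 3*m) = (2*g - m)/(4*g - m)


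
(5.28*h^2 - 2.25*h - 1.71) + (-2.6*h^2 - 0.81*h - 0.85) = 2.68*h^2 - 3.06*h - 2.56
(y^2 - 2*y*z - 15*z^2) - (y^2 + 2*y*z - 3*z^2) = -4*y*z - 12*z^2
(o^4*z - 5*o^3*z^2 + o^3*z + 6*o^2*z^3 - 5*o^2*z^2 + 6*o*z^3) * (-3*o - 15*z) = -3*o^5*z - 3*o^4*z + 57*o^3*z^3 - 90*o^2*z^4 + 57*o^2*z^3 - 90*o*z^4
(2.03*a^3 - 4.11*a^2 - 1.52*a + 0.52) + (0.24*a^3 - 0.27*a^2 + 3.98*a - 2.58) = 2.27*a^3 - 4.38*a^2 + 2.46*a - 2.06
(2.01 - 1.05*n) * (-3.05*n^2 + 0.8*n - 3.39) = 3.2025*n^3 - 6.9705*n^2 + 5.1675*n - 6.8139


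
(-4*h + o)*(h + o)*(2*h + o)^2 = -16*h^4 - 28*h^3*o - 12*h^2*o^2 + h*o^3 + o^4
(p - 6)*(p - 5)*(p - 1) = p^3 - 12*p^2 + 41*p - 30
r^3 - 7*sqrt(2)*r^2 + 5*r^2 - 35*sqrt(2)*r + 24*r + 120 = (r + 5)*(r - 4*sqrt(2))*(r - 3*sqrt(2))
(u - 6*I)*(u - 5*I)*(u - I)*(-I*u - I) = -I*u^4 - 12*u^3 - I*u^3 - 12*u^2 + 41*I*u^2 + 30*u + 41*I*u + 30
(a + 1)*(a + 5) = a^2 + 6*a + 5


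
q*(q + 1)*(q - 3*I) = q^3 + q^2 - 3*I*q^2 - 3*I*q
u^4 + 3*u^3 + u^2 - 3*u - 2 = (u - 1)*(u + 1)^2*(u + 2)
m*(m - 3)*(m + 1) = m^3 - 2*m^2 - 3*m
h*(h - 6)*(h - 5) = h^3 - 11*h^2 + 30*h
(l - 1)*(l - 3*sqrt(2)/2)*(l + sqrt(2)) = l^3 - l^2 - sqrt(2)*l^2/2 - 3*l + sqrt(2)*l/2 + 3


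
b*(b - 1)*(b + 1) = b^3 - b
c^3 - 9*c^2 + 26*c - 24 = (c - 4)*(c - 3)*(c - 2)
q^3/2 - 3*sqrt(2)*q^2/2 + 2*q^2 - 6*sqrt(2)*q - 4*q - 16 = (q/2 + sqrt(2)/2)*(q + 4)*(q - 4*sqrt(2))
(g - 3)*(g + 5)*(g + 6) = g^3 + 8*g^2 - 3*g - 90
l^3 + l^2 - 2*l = l*(l - 1)*(l + 2)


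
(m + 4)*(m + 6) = m^2 + 10*m + 24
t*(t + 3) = t^2 + 3*t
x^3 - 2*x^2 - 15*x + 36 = (x - 3)^2*(x + 4)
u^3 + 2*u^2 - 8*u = u*(u - 2)*(u + 4)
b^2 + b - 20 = (b - 4)*(b + 5)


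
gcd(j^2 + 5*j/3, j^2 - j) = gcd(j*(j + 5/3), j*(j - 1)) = j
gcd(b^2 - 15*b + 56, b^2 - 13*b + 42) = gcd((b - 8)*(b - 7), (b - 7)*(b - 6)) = b - 7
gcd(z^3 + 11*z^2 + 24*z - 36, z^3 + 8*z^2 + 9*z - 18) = z^2 + 5*z - 6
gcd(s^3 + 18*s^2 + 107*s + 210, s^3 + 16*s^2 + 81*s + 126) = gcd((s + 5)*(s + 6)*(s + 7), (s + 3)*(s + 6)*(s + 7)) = s^2 + 13*s + 42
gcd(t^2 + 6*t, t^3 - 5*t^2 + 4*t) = t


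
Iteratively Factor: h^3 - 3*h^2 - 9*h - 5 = (h - 5)*(h^2 + 2*h + 1) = (h - 5)*(h + 1)*(h + 1)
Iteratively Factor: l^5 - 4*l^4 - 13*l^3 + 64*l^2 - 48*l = (l)*(l^4 - 4*l^3 - 13*l^2 + 64*l - 48) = l*(l - 1)*(l^3 - 3*l^2 - 16*l + 48) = l*(l - 1)*(l + 4)*(l^2 - 7*l + 12) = l*(l - 4)*(l - 1)*(l + 4)*(l - 3)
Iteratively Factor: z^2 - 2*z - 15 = (z - 5)*(z + 3)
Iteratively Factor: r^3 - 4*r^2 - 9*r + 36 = (r - 4)*(r^2 - 9) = (r - 4)*(r - 3)*(r + 3)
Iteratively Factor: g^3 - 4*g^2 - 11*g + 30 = (g + 3)*(g^2 - 7*g + 10) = (g - 5)*(g + 3)*(g - 2)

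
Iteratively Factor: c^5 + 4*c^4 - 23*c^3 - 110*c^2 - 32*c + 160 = (c - 5)*(c^4 + 9*c^3 + 22*c^2 - 32) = (c - 5)*(c + 4)*(c^3 + 5*c^2 + 2*c - 8) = (c - 5)*(c + 4)^2*(c^2 + c - 2) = (c - 5)*(c - 1)*(c + 4)^2*(c + 2)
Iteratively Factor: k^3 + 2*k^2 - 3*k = (k)*(k^2 + 2*k - 3) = k*(k + 3)*(k - 1)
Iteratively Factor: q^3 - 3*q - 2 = (q + 1)*(q^2 - q - 2) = (q + 1)^2*(q - 2)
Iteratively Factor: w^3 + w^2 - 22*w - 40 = (w + 4)*(w^2 - 3*w - 10) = (w + 2)*(w + 4)*(w - 5)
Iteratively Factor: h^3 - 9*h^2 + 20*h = (h)*(h^2 - 9*h + 20) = h*(h - 5)*(h - 4)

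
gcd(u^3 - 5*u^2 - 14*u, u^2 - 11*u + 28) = u - 7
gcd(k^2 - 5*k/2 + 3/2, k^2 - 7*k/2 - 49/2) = 1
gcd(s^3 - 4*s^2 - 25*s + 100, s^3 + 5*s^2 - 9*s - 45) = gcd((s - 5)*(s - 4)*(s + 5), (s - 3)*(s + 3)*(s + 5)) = s + 5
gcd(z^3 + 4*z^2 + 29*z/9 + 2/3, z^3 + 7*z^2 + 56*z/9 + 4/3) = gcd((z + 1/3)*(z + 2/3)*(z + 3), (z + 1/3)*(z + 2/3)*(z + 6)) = z^2 + z + 2/9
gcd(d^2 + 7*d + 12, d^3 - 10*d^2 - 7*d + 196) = d + 4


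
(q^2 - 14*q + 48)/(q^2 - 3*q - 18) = (q - 8)/(q + 3)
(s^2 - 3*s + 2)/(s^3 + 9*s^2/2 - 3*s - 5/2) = 2*(s - 2)/(2*s^2 + 11*s + 5)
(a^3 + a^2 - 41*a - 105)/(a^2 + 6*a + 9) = (a^2 - 2*a - 35)/(a + 3)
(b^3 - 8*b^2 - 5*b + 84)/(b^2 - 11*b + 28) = b + 3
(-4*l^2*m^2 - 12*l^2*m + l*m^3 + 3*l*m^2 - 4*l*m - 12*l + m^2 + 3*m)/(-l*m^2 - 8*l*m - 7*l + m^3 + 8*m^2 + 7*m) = (4*l^2*m^2 + 12*l^2*m - l*m^3 - 3*l*m^2 + 4*l*m + 12*l - m^2 - 3*m)/(l*m^2 + 8*l*m + 7*l - m^3 - 8*m^2 - 7*m)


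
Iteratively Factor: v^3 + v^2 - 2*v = (v)*(v^2 + v - 2) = v*(v + 2)*(v - 1)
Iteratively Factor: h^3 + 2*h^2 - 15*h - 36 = (h - 4)*(h^2 + 6*h + 9) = (h - 4)*(h + 3)*(h + 3)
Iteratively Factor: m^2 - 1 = (m - 1)*(m + 1)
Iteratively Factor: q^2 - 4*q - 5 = (q - 5)*(q + 1)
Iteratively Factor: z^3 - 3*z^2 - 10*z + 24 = (z - 2)*(z^2 - z - 12) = (z - 2)*(z + 3)*(z - 4)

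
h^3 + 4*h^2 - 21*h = h*(h - 3)*(h + 7)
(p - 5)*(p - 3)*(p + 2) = p^3 - 6*p^2 - p + 30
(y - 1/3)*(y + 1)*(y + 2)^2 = y^4 + 14*y^3/3 + 19*y^2/3 + 4*y/3 - 4/3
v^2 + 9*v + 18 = (v + 3)*(v + 6)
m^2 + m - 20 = (m - 4)*(m + 5)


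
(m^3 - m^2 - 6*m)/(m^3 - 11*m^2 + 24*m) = (m + 2)/(m - 8)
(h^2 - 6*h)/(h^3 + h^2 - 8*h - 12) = h*(h - 6)/(h^3 + h^2 - 8*h - 12)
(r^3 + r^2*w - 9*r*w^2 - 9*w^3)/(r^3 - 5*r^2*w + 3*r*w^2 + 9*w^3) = (r + 3*w)/(r - 3*w)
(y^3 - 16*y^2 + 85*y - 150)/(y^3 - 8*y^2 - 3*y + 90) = (y - 5)/(y + 3)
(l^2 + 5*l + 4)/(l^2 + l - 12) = (l + 1)/(l - 3)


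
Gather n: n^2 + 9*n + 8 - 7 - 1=n^2 + 9*n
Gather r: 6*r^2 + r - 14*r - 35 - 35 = 6*r^2 - 13*r - 70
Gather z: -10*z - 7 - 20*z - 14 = -30*z - 21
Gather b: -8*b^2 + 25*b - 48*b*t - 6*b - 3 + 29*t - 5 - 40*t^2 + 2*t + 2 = -8*b^2 + b*(19 - 48*t) - 40*t^2 + 31*t - 6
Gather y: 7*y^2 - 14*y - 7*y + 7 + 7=7*y^2 - 21*y + 14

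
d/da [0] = 0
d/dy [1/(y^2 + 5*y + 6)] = (-2*y - 5)/(y^2 + 5*y + 6)^2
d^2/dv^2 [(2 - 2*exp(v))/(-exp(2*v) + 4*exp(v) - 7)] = 2*(exp(4*v) - 30*exp(2*v) + 40*exp(v) + 21)*exp(v)/(exp(6*v) - 12*exp(5*v) + 69*exp(4*v) - 232*exp(3*v) + 483*exp(2*v) - 588*exp(v) + 343)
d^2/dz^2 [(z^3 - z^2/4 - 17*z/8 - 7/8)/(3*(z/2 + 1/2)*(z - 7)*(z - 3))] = 35*(2*z^3 - 15*z^2 + 24*z + 25)/(6*(z^6 - 30*z^5 + 363*z^4 - 2260*z^3 + 7623*z^2 - 13230*z + 9261))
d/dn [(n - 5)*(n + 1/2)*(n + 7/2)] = 3*n^2 - 2*n - 73/4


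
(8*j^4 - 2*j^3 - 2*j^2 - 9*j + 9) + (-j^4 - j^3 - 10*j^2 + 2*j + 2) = 7*j^4 - 3*j^3 - 12*j^2 - 7*j + 11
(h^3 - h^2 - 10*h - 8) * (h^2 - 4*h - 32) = h^5 - 5*h^4 - 38*h^3 + 64*h^2 + 352*h + 256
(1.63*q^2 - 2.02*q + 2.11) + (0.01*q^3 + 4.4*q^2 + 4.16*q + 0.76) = 0.01*q^3 + 6.03*q^2 + 2.14*q + 2.87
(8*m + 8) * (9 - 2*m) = -16*m^2 + 56*m + 72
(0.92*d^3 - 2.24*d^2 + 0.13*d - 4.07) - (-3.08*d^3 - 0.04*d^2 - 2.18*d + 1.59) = 4.0*d^3 - 2.2*d^2 + 2.31*d - 5.66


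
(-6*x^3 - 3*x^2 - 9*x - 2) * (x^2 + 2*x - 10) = -6*x^5 - 15*x^4 + 45*x^3 + 10*x^2 + 86*x + 20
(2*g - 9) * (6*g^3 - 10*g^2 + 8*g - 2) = 12*g^4 - 74*g^3 + 106*g^2 - 76*g + 18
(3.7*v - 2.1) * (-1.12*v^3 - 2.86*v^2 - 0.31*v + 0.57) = -4.144*v^4 - 8.23*v^3 + 4.859*v^2 + 2.76*v - 1.197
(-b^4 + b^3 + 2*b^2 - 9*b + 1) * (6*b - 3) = -6*b^5 + 9*b^4 + 9*b^3 - 60*b^2 + 33*b - 3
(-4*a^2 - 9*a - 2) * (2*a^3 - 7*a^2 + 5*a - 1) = -8*a^5 + 10*a^4 + 39*a^3 - 27*a^2 - a + 2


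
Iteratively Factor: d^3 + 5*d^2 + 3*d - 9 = (d - 1)*(d^2 + 6*d + 9) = (d - 1)*(d + 3)*(d + 3)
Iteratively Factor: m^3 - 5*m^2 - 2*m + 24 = (m + 2)*(m^2 - 7*m + 12) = (m - 3)*(m + 2)*(m - 4)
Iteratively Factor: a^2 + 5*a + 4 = (a + 4)*(a + 1)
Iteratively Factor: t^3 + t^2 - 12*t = (t)*(t^2 + t - 12) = t*(t + 4)*(t - 3)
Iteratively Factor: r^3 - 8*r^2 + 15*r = (r - 3)*(r^2 - 5*r) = r*(r - 3)*(r - 5)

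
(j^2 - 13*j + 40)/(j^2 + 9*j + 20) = (j^2 - 13*j + 40)/(j^2 + 9*j + 20)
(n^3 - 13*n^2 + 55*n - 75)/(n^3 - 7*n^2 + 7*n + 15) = (n - 5)/(n + 1)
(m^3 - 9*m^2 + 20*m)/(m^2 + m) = (m^2 - 9*m + 20)/(m + 1)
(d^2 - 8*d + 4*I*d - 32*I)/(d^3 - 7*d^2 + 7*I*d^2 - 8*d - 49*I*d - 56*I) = (d + 4*I)/(d^2 + d*(1 + 7*I) + 7*I)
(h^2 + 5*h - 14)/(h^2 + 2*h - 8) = (h + 7)/(h + 4)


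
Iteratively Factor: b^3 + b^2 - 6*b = (b + 3)*(b^2 - 2*b) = b*(b + 3)*(b - 2)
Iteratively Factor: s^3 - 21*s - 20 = (s + 4)*(s^2 - 4*s - 5) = (s - 5)*(s + 4)*(s + 1)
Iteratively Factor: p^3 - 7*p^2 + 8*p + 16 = (p + 1)*(p^2 - 8*p + 16) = (p - 4)*(p + 1)*(p - 4)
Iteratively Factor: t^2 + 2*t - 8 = (t - 2)*(t + 4)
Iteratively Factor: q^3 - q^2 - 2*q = (q - 2)*(q^2 + q) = (q - 2)*(q + 1)*(q)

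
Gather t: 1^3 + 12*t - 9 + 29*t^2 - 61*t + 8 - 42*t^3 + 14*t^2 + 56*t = -42*t^3 + 43*t^2 + 7*t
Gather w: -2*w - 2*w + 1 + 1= 2 - 4*w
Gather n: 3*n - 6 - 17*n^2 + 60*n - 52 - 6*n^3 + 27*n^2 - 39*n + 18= -6*n^3 + 10*n^2 + 24*n - 40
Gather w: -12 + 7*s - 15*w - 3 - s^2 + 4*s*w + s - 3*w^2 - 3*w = -s^2 + 8*s - 3*w^2 + w*(4*s - 18) - 15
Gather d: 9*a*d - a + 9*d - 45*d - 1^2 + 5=-a + d*(9*a - 36) + 4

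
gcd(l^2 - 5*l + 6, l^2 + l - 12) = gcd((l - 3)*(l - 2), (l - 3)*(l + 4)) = l - 3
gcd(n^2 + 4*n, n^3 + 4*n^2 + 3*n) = n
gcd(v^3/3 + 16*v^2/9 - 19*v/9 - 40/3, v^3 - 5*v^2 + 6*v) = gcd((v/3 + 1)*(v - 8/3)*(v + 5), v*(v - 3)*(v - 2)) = 1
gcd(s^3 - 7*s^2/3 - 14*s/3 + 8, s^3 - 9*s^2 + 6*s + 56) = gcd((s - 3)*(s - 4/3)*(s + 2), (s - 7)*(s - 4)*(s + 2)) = s + 2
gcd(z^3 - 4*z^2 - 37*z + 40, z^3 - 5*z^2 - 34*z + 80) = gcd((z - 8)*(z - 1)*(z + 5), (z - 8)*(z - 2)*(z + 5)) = z^2 - 3*z - 40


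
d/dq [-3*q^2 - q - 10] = -6*q - 1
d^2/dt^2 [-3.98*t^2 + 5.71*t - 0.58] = -7.96000000000000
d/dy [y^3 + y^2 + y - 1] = 3*y^2 + 2*y + 1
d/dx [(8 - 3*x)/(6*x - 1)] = -45/(6*x - 1)^2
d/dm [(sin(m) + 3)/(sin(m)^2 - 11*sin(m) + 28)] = (-6*sin(m) + cos(m)^2 + 60)*cos(m)/(sin(m)^2 - 11*sin(m) + 28)^2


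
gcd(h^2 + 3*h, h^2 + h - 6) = h + 3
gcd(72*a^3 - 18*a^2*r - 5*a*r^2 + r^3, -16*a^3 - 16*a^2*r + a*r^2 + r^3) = 4*a + r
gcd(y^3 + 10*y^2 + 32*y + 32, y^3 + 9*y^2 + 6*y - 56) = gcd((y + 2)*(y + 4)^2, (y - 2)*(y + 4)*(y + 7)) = y + 4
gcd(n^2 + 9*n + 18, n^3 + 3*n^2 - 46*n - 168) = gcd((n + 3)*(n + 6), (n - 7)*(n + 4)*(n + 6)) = n + 6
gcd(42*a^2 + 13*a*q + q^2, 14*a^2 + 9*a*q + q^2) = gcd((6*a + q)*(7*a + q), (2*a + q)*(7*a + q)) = 7*a + q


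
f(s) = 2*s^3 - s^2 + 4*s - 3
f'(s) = 6*s^2 - 2*s + 4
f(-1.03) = -10.37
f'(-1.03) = 12.43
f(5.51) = 323.25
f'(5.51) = 175.14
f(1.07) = 2.59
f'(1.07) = 8.73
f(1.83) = 13.23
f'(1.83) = 20.43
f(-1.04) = -10.49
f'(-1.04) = 12.57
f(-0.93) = -9.19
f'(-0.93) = 11.05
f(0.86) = 0.97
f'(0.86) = 6.72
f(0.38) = -1.51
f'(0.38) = 4.11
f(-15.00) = -7038.00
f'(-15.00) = 1384.00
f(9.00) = 1410.00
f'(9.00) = 472.00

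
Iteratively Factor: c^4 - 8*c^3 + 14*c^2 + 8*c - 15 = (c - 1)*(c^3 - 7*c^2 + 7*c + 15) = (c - 1)*(c + 1)*(c^2 - 8*c + 15) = (c - 3)*(c - 1)*(c + 1)*(c - 5)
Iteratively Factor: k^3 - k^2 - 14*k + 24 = (k - 2)*(k^2 + k - 12) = (k - 2)*(k + 4)*(k - 3)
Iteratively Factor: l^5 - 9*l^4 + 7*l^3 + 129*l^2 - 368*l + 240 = (l - 1)*(l^4 - 8*l^3 - l^2 + 128*l - 240) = (l - 3)*(l - 1)*(l^3 - 5*l^2 - 16*l + 80) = (l - 5)*(l - 3)*(l - 1)*(l^2 - 16) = (l - 5)*(l - 3)*(l - 1)*(l + 4)*(l - 4)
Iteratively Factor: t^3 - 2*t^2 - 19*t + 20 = (t - 5)*(t^2 + 3*t - 4) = (t - 5)*(t - 1)*(t + 4)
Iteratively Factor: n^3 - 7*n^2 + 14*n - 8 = (n - 4)*(n^2 - 3*n + 2) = (n - 4)*(n - 1)*(n - 2)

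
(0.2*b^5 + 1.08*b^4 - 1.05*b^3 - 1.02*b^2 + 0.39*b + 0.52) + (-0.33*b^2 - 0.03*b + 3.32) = 0.2*b^5 + 1.08*b^4 - 1.05*b^3 - 1.35*b^2 + 0.36*b + 3.84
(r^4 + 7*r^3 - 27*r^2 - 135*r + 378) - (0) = r^4 + 7*r^3 - 27*r^2 - 135*r + 378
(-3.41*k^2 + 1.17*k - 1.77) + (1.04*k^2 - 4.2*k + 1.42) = -2.37*k^2 - 3.03*k - 0.35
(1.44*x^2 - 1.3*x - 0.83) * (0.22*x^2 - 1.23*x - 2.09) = 0.3168*x^4 - 2.0572*x^3 - 1.5932*x^2 + 3.7379*x + 1.7347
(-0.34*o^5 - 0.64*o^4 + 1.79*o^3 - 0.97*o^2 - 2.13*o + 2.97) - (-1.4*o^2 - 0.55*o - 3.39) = -0.34*o^5 - 0.64*o^4 + 1.79*o^3 + 0.43*o^2 - 1.58*o + 6.36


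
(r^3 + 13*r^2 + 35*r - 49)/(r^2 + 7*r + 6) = (r^3 + 13*r^2 + 35*r - 49)/(r^2 + 7*r + 6)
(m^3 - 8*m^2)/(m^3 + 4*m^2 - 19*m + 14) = m^2*(m - 8)/(m^3 + 4*m^2 - 19*m + 14)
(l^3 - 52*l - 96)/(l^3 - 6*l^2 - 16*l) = (l + 6)/l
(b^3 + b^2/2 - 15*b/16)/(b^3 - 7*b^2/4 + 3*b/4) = (b + 5/4)/(b - 1)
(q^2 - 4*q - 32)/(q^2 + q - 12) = (q - 8)/(q - 3)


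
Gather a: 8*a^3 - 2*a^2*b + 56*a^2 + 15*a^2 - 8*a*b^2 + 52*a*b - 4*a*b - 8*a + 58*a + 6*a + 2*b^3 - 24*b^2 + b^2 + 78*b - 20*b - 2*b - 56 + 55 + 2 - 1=8*a^3 + a^2*(71 - 2*b) + a*(-8*b^2 + 48*b + 56) + 2*b^3 - 23*b^2 + 56*b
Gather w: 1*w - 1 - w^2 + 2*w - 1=-w^2 + 3*w - 2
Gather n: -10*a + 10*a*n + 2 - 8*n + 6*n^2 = -10*a + 6*n^2 + n*(10*a - 8) + 2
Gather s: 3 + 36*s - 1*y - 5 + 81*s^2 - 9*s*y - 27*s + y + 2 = 81*s^2 + s*(9 - 9*y)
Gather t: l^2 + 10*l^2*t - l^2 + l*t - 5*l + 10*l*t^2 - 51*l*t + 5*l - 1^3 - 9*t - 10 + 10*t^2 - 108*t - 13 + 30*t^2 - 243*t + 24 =t^2*(10*l + 40) + t*(10*l^2 - 50*l - 360)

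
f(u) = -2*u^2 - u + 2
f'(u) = -4*u - 1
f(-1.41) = -0.57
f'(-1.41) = 4.64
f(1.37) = -3.12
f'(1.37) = -6.48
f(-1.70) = -2.08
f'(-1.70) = 5.80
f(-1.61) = -1.57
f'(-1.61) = 5.44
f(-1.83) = -2.87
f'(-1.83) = 6.32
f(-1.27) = 0.04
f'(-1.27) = 4.08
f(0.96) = -0.80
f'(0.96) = -4.84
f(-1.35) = -0.30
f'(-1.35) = 4.40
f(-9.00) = -151.00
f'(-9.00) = 35.00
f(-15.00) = -433.00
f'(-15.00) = 59.00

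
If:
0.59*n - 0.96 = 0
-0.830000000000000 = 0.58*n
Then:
No Solution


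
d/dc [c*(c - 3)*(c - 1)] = 3*c^2 - 8*c + 3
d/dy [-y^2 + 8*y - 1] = 8 - 2*y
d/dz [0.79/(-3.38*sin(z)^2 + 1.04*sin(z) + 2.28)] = (5.3404*sin(z) - 0.8216)*cos(z)/(-3.38*sin(z)^2 + 1.04*sin(z) + 2.28)^2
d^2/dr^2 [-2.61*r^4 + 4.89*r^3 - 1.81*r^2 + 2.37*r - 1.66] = -31.32*r^2 + 29.34*r - 3.62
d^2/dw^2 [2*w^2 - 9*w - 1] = 4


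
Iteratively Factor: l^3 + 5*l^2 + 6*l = (l + 2)*(l^2 + 3*l) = (l + 2)*(l + 3)*(l)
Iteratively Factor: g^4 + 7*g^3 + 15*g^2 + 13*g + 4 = (g + 1)*(g^3 + 6*g^2 + 9*g + 4) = (g + 1)*(g + 4)*(g^2 + 2*g + 1) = (g + 1)^2*(g + 4)*(g + 1)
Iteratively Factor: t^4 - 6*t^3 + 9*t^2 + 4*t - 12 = (t - 2)*(t^3 - 4*t^2 + t + 6) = (t - 2)*(t + 1)*(t^2 - 5*t + 6) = (t - 3)*(t - 2)*(t + 1)*(t - 2)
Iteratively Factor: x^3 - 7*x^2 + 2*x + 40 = (x + 2)*(x^2 - 9*x + 20) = (x - 4)*(x + 2)*(x - 5)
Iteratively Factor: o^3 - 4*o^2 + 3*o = (o - 1)*(o^2 - 3*o) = (o - 3)*(o - 1)*(o)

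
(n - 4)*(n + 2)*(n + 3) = n^3 + n^2 - 14*n - 24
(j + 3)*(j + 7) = j^2 + 10*j + 21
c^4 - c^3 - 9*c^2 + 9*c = c*(c - 3)*(c - 1)*(c + 3)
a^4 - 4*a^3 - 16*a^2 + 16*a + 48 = (a - 6)*(a - 2)*(a + 2)^2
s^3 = s^3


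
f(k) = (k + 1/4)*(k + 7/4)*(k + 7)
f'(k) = (k + 1/4)*(k + 7/4) + (k + 1/4)*(k + 7) + (k + 7/4)*(k + 7)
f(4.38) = 322.99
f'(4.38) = 150.83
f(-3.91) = 24.43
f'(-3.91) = -10.08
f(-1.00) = -3.38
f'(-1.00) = -0.56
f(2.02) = 77.19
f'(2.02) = 63.04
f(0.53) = 13.39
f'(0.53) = 24.82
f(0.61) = 15.45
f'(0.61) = 26.53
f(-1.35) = -2.49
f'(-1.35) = -4.40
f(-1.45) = -2.00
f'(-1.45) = -5.36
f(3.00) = 154.38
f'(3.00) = 95.44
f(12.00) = 3200.31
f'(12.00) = 662.44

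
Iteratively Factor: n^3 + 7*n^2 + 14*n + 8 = (n + 2)*(n^2 + 5*n + 4) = (n + 2)*(n + 4)*(n + 1)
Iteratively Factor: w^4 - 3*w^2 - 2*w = (w)*(w^3 - 3*w - 2) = w*(w - 2)*(w^2 + 2*w + 1) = w*(w - 2)*(w + 1)*(w + 1)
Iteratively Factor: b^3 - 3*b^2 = (b)*(b^2 - 3*b) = b^2*(b - 3)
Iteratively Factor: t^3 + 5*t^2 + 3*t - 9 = (t + 3)*(t^2 + 2*t - 3) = (t - 1)*(t + 3)*(t + 3)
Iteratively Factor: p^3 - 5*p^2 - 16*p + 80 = (p - 5)*(p^2 - 16) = (p - 5)*(p - 4)*(p + 4)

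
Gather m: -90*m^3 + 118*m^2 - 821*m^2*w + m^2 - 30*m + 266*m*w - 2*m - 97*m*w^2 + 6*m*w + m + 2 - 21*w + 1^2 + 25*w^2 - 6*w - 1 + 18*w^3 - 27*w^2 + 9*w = -90*m^3 + m^2*(119 - 821*w) + m*(-97*w^2 + 272*w - 31) + 18*w^3 - 2*w^2 - 18*w + 2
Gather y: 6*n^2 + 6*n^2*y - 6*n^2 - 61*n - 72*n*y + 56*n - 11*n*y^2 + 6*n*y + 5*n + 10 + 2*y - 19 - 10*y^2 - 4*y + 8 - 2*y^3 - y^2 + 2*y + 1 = -2*y^3 + y^2*(-11*n - 11) + y*(6*n^2 - 66*n)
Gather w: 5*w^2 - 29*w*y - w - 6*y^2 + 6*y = 5*w^2 + w*(-29*y - 1) - 6*y^2 + 6*y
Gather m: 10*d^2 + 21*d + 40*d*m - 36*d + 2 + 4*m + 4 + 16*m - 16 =10*d^2 - 15*d + m*(40*d + 20) - 10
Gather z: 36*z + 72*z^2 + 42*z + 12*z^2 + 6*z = 84*z^2 + 84*z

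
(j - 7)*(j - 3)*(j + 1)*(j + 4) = j^4 - 5*j^3 - 25*j^2 + 65*j + 84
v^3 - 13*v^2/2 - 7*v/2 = v*(v - 7)*(v + 1/2)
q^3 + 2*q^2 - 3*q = q*(q - 1)*(q + 3)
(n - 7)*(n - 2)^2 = n^3 - 11*n^2 + 32*n - 28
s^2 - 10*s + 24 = (s - 6)*(s - 4)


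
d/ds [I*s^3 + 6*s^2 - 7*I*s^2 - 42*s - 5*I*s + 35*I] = 3*I*s^2 + s*(12 - 14*I) - 42 - 5*I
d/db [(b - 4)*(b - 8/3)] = 2*b - 20/3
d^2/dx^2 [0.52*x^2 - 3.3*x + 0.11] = 1.04000000000000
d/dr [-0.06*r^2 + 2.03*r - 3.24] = 2.03 - 0.12*r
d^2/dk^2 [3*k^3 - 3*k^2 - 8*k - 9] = 18*k - 6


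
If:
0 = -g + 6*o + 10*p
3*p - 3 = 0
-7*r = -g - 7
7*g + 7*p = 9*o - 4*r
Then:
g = -364/85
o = -607/255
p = 1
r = 33/85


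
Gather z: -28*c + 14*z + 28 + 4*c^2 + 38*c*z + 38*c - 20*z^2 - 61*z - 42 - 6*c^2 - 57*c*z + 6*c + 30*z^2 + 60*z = -2*c^2 + 16*c + 10*z^2 + z*(13 - 19*c) - 14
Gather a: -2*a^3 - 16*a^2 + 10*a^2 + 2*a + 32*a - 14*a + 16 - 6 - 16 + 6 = -2*a^3 - 6*a^2 + 20*a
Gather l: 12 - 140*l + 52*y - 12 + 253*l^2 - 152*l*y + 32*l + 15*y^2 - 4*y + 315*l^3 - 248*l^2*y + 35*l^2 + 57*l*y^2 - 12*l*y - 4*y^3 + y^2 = 315*l^3 + l^2*(288 - 248*y) + l*(57*y^2 - 164*y - 108) - 4*y^3 + 16*y^2 + 48*y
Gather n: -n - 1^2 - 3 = -n - 4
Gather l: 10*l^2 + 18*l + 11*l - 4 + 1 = 10*l^2 + 29*l - 3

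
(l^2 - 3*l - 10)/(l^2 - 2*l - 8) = (l - 5)/(l - 4)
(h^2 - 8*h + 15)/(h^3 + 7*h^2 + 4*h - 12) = (h^2 - 8*h + 15)/(h^3 + 7*h^2 + 4*h - 12)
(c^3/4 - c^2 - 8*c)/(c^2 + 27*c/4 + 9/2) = c*(c^2 - 4*c - 32)/(4*c^2 + 27*c + 18)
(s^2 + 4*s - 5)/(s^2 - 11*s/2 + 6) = 2*(s^2 + 4*s - 5)/(2*s^2 - 11*s + 12)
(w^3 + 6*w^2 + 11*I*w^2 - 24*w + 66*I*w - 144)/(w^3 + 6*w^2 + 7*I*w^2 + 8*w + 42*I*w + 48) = (w + 3*I)/(w - I)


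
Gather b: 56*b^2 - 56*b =56*b^2 - 56*b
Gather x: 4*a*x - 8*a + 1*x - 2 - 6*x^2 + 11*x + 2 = -8*a - 6*x^2 + x*(4*a + 12)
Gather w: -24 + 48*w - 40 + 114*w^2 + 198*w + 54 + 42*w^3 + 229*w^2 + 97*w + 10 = 42*w^3 + 343*w^2 + 343*w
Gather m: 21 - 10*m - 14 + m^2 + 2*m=m^2 - 8*m + 7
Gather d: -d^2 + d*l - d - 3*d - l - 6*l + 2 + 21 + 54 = -d^2 + d*(l - 4) - 7*l + 77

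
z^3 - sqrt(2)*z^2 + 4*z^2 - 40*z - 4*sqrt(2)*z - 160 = (z + 4)*(z - 5*sqrt(2))*(z + 4*sqrt(2))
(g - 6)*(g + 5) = g^2 - g - 30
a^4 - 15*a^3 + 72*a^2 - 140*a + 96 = (a - 8)*(a - 3)*(a - 2)^2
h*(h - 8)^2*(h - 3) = h^4 - 19*h^3 + 112*h^2 - 192*h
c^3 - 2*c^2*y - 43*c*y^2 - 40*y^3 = (c - 8*y)*(c + y)*(c + 5*y)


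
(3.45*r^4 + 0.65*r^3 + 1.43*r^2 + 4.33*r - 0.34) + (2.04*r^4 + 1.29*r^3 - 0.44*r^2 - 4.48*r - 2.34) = 5.49*r^4 + 1.94*r^3 + 0.99*r^2 - 0.15*r - 2.68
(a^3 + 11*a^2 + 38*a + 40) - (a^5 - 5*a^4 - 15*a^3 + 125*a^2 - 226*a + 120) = -a^5 + 5*a^4 + 16*a^3 - 114*a^2 + 264*a - 80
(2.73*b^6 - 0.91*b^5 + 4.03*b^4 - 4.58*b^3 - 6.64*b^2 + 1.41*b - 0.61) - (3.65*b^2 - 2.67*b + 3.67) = 2.73*b^6 - 0.91*b^5 + 4.03*b^4 - 4.58*b^3 - 10.29*b^2 + 4.08*b - 4.28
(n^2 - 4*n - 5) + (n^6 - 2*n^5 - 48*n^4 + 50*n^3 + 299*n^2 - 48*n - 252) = n^6 - 2*n^5 - 48*n^4 + 50*n^3 + 300*n^2 - 52*n - 257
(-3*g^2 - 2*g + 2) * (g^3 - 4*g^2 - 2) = -3*g^5 + 10*g^4 + 10*g^3 - 2*g^2 + 4*g - 4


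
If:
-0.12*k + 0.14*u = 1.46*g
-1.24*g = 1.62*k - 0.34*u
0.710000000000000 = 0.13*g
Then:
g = 5.46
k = 9.48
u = 65.08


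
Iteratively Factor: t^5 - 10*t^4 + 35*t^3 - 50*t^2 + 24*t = (t - 2)*(t^4 - 8*t^3 + 19*t^2 - 12*t) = (t - 2)*(t - 1)*(t^3 - 7*t^2 + 12*t) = t*(t - 2)*(t - 1)*(t^2 - 7*t + 12) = t*(t - 3)*(t - 2)*(t - 1)*(t - 4)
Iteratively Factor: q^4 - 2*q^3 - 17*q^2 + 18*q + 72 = (q + 3)*(q^3 - 5*q^2 - 2*q + 24) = (q - 4)*(q + 3)*(q^2 - q - 6) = (q - 4)*(q + 2)*(q + 3)*(q - 3)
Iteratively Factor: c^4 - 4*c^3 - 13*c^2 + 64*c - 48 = (c - 1)*(c^3 - 3*c^2 - 16*c + 48) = (c - 1)*(c + 4)*(c^2 - 7*c + 12) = (c - 4)*(c - 1)*(c + 4)*(c - 3)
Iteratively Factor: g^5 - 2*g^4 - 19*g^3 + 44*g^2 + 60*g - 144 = (g - 2)*(g^4 - 19*g^2 + 6*g + 72) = (g - 3)*(g - 2)*(g^3 + 3*g^2 - 10*g - 24) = (g - 3)*(g - 2)*(g + 2)*(g^2 + g - 12) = (g - 3)^2*(g - 2)*(g + 2)*(g + 4)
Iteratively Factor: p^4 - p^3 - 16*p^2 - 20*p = (p + 2)*(p^3 - 3*p^2 - 10*p) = (p - 5)*(p + 2)*(p^2 + 2*p) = p*(p - 5)*(p + 2)*(p + 2)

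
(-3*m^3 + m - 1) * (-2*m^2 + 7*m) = 6*m^5 - 21*m^4 - 2*m^3 + 9*m^2 - 7*m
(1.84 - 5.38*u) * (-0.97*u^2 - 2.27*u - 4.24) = 5.2186*u^3 + 10.4278*u^2 + 18.6344*u - 7.8016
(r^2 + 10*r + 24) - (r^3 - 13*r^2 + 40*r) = -r^3 + 14*r^2 - 30*r + 24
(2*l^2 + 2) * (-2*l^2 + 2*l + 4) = -4*l^4 + 4*l^3 + 4*l^2 + 4*l + 8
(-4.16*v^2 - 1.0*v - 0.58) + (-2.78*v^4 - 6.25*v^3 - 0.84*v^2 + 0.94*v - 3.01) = -2.78*v^4 - 6.25*v^3 - 5.0*v^2 - 0.0600000000000001*v - 3.59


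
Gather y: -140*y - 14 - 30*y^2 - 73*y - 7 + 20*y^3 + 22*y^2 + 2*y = 20*y^3 - 8*y^2 - 211*y - 21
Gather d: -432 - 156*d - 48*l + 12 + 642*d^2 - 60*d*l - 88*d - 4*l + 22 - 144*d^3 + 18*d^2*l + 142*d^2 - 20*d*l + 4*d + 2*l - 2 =-144*d^3 + d^2*(18*l + 784) + d*(-80*l - 240) - 50*l - 400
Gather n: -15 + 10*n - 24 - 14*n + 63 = 24 - 4*n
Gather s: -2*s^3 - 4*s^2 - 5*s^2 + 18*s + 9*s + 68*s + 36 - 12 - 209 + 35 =-2*s^3 - 9*s^2 + 95*s - 150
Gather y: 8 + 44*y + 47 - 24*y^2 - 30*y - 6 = -24*y^2 + 14*y + 49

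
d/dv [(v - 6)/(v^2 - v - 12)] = (v^2 - v - (v - 6)*(2*v - 1) - 12)/(-v^2 + v + 12)^2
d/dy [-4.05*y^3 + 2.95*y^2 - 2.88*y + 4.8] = -12.15*y^2 + 5.9*y - 2.88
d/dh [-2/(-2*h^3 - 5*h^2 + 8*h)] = 4*(-3*h^2 - 5*h + 4)/(h^2*(2*h^2 + 5*h - 8)^2)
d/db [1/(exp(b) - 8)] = -exp(b)/(exp(b) - 8)^2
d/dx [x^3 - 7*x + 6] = 3*x^2 - 7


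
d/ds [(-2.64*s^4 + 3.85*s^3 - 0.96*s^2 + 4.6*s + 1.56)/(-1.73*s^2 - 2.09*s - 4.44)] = (9.1344*s^5 + 9.8923*s^4 + 30.7934*s^3 - 41.3176*s^2 + 13.9224*s - 17.1636)/(2.9929*s^4 + 7.2314*s^3 + 19.7305*s^2 + 18.5592*s + 19.7136)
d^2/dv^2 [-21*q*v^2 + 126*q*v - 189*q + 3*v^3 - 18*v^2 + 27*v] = -42*q + 18*v - 36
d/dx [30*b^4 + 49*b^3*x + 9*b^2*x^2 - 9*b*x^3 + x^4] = 49*b^3 + 18*b^2*x - 27*b*x^2 + 4*x^3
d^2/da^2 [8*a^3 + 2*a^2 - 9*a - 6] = 48*a + 4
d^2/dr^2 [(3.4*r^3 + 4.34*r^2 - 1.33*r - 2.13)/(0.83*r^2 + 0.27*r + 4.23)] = (-1.06581410364015e-14*r^4 - 27.156062*r^3 - 76.929138*r^2 + 390.168144*r + 172.994238)/(0.571787*r^6 + 0.558009*r^5 + 8.923662*r^4 + 5.707341*r^3 + 45.478422*r^2 + 14.493249*r + 75.686967)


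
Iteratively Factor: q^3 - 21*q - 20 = (q - 5)*(q^2 + 5*q + 4) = (q - 5)*(q + 4)*(q + 1)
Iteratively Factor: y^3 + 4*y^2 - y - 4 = (y + 1)*(y^2 + 3*y - 4) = (y + 1)*(y + 4)*(y - 1)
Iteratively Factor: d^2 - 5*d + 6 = (d - 2)*(d - 3)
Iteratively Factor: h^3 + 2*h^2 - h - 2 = (h + 1)*(h^2 + h - 2) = (h - 1)*(h + 1)*(h + 2)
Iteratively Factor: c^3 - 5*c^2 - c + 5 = (c + 1)*(c^2 - 6*c + 5) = (c - 5)*(c + 1)*(c - 1)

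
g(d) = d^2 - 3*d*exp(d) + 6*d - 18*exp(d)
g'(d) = -3*d*exp(d) + 2*d - 21*exp(d) + 6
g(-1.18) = -10.13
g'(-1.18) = -1.73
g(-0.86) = -10.95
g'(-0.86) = -3.51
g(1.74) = -118.82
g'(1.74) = -139.90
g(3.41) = -822.30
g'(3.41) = -932.36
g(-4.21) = -7.62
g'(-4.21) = -2.54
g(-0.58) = -12.25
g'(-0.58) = -5.94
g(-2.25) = -9.62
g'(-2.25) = -0.00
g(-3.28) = -9.23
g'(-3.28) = -0.98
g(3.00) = -515.31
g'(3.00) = -590.57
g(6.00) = -14451.44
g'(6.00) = -15715.72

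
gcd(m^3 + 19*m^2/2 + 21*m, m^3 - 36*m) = m^2 + 6*m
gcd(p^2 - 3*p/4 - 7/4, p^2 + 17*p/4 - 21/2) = p - 7/4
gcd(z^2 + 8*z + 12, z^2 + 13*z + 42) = z + 6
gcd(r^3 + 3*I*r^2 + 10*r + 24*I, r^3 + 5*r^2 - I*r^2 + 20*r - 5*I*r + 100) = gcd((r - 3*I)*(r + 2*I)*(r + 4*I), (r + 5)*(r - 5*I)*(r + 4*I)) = r + 4*I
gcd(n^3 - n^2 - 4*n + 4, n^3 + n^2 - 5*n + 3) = n - 1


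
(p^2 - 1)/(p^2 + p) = (p - 1)/p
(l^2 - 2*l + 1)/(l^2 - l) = (l - 1)/l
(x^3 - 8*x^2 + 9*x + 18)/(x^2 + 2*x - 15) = (x^2 - 5*x - 6)/(x + 5)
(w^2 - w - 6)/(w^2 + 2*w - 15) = (w + 2)/(w + 5)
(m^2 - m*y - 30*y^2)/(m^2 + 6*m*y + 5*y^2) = (m - 6*y)/(m + y)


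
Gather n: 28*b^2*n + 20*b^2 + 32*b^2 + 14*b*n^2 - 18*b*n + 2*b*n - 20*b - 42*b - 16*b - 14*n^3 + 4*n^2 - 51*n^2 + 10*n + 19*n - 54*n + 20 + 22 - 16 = 52*b^2 - 78*b - 14*n^3 + n^2*(14*b - 47) + n*(28*b^2 - 16*b - 25) + 26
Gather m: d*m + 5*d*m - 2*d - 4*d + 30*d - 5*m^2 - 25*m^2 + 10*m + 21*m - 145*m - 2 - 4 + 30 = 24*d - 30*m^2 + m*(6*d - 114) + 24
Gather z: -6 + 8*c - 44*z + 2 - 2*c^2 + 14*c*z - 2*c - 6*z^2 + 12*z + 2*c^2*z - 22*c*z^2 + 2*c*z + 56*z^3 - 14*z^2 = -2*c^2 + 6*c + 56*z^3 + z^2*(-22*c - 20) + z*(2*c^2 + 16*c - 32) - 4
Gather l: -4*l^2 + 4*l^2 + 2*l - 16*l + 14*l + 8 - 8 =0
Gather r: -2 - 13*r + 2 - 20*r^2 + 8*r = -20*r^2 - 5*r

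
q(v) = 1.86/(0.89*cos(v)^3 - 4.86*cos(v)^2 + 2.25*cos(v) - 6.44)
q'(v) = 1.86*(2.67*sin(v)*cos(v)^2 - 9.72*sin(v)*cos(v) + 2.25*sin(v))/(0.89*cos(v)^3 - 4.86*cos(v)^2 + 2.25*cos(v) - 6.44)^2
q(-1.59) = -0.29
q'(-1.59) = -0.11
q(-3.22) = -0.13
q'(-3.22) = 0.01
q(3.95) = -0.18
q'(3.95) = -0.12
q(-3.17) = -0.13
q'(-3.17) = 0.00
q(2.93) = -0.13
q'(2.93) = 0.03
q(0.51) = -0.25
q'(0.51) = -0.07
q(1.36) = -0.30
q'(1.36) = 0.02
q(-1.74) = -0.27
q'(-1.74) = -0.15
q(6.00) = -0.23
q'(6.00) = 0.04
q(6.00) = -0.23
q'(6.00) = 0.04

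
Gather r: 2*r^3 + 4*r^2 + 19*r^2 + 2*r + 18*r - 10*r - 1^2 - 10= 2*r^3 + 23*r^2 + 10*r - 11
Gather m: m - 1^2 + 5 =m + 4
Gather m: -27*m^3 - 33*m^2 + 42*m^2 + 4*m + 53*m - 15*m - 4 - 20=-27*m^3 + 9*m^2 + 42*m - 24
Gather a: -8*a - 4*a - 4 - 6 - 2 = -12*a - 12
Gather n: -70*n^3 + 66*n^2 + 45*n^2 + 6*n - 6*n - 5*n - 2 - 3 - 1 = -70*n^3 + 111*n^2 - 5*n - 6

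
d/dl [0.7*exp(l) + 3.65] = 0.7*exp(l)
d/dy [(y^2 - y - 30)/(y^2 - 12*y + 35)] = (-11*y^2 + 130*y - 395)/(y^4 - 24*y^3 + 214*y^2 - 840*y + 1225)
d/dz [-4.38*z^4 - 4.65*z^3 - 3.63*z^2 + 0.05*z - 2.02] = -17.52*z^3 - 13.95*z^2 - 7.26*z + 0.05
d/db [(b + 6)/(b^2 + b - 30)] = -1/(b^2 - 10*b + 25)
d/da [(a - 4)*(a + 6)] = 2*a + 2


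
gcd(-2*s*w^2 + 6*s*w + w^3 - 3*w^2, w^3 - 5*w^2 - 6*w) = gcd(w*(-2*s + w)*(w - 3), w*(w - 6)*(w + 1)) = w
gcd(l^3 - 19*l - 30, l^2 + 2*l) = l + 2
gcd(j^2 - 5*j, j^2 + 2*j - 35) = j - 5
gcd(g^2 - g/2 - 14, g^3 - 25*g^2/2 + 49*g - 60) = g - 4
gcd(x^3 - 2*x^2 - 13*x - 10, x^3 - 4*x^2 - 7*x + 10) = x^2 - 3*x - 10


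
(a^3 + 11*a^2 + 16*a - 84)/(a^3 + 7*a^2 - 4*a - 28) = (a + 6)/(a + 2)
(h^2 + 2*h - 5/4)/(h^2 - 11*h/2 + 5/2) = (h + 5/2)/(h - 5)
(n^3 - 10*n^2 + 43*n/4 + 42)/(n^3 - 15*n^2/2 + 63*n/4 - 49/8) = 2*(2*n^2 - 13*n - 24)/(4*n^2 - 16*n + 7)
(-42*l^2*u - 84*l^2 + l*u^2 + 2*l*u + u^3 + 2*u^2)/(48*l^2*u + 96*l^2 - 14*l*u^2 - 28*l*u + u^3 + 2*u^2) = (7*l + u)/(-8*l + u)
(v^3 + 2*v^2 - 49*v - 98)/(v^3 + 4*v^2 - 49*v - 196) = (v + 2)/(v + 4)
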